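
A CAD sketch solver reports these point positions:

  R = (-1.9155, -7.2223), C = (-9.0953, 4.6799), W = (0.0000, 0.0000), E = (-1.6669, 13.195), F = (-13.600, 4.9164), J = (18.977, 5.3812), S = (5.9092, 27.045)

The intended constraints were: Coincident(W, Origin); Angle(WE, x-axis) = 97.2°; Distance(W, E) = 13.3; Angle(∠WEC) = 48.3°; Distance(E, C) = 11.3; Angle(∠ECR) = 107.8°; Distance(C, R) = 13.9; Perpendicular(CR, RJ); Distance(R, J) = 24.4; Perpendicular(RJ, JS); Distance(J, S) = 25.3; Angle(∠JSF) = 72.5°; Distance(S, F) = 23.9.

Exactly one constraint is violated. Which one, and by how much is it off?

Distance(S, F) = 23.9 — off by 5.60.

W = (0.00, 0.00) ✓; WE at 97.20° ✓; |WE| = 13.30 ✓; ∠WEC = 48.30° ✓; |EC| = 11.30 ✓; ∠ECR = 107.8° ✓; |CR| = 13.90 ✓; ∠(CR, RJ) = 90.00° ✓; |RJ| = 24.40 ✓; ∠(RJ, JS) = 90.00° ✓; |JS| = 25.30 ✓; ∠JSF = 72.50° ✓; |SF| = 29.50 ✗.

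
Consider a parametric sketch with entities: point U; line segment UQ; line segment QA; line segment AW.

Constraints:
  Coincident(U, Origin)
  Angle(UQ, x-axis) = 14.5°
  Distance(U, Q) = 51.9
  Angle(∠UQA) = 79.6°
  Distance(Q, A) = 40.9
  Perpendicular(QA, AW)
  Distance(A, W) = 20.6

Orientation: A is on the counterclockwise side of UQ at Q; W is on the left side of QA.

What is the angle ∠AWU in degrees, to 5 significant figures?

134.00°

U is at the origin; UQ runs at 14.5° with length 51.9, so Q = 51.9·(cos 14.5°, sin 14.5°) = (50.247, 12.995). ∠UQA = 79.6°, so QA runs at 14.5° + (180° − 79.6°) = 114.90° from the x-axis; with |QA| = 40.9, A = Q + 40.9·(cos 114.90°, sin 114.90°) = (33.026, 50.093). The perpendicularity gives AW at right angles to QA; with |AW| = 20.6 on the left of QA, W = A + 20.6·(-0.90704, -0.42104) = (14.341, 41.419). Then cos ∠AWU = WA·WU / (|WA||WU|), giving 134.00°.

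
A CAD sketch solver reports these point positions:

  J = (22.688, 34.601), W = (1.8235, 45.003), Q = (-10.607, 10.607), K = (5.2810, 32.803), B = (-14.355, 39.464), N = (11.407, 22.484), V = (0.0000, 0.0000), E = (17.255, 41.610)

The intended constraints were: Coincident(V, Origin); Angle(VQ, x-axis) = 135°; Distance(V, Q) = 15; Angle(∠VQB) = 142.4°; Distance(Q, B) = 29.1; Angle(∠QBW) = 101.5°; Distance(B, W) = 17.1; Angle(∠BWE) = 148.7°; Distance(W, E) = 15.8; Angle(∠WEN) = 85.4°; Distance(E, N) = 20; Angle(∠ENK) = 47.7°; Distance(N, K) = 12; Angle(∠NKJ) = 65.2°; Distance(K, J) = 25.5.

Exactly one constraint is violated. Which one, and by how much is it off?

Distance(K, J) = 25.5 — off by 8.00.

V = (0.00, 0.00) ✓; VQ at 135.0° ✓; |VQ| = 15.00 ✓; ∠VQB = 142.4° ✓; |QB| = 29.10 ✓; ∠QBW = 101.5° ✓; |BW| = 17.10 ✓; ∠BWE = 148.7° ✓; |WE| = 15.80 ✓; ∠WEN = 85.40° ✓; |EN| = 20.00 ✓; ∠ENK = 47.70° ✓; |NK| = 12.00 ✓; ∠NKJ = 65.20° ✓; |KJ| = 17.50 ✗.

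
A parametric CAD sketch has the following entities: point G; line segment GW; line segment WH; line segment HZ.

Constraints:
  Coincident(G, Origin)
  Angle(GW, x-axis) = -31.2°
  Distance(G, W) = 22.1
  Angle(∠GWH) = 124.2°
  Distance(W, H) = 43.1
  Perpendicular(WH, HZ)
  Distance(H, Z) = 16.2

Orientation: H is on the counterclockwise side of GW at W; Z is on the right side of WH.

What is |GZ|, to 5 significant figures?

65.356

∠GWH = 124.2°, so WH runs at -31.2° + (180° − 124.2°) = 24.600° from the x-axis; with |WH| = 43.1, H = W + 43.1·(cos 24.600°, sin 24.600°) = (58.092, 6.4933). WH is perpendicular to HZ; with |HZ| = 16.2 on the right of WH, Z = H + 16.2·(0.41628, -0.90924) = (64.835, -8.2363). Then |GZ| = |Z − G| = 65.356.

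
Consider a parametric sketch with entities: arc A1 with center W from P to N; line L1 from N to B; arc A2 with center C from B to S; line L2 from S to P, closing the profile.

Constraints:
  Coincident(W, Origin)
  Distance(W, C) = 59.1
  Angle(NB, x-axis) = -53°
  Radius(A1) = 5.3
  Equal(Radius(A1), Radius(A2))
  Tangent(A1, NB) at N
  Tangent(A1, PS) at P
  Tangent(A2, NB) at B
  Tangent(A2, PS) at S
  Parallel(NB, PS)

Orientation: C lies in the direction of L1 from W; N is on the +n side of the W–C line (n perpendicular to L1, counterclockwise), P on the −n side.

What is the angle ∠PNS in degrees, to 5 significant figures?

79.832°

The slot axis is L1's direction at -53.0°, so u = (cos -53.0°, sin -53.0°) = (0.60182, -0.79864) and n = (−sin -53.0°, cos -53.0°) = (0.79864, 0.60182). W is at the origin and C lies 59.1 along u from W, so C = 59.1·u = (35.567, -47.199). Tangency of A1 to both parallel lines with radius 5.3 puts N and P at W ± 5.3·n: N = (4.2328, 3.1896), P = (-4.2328, -3.1896). Equal radii place B and S the same way about C: B = C + 5.3·n = (39.800, -44.010), S = C − 5.3·n = (31.334, -50.389). Then cos ∠PNS = NP·NS / (|NP||NS|), giving 79.832°.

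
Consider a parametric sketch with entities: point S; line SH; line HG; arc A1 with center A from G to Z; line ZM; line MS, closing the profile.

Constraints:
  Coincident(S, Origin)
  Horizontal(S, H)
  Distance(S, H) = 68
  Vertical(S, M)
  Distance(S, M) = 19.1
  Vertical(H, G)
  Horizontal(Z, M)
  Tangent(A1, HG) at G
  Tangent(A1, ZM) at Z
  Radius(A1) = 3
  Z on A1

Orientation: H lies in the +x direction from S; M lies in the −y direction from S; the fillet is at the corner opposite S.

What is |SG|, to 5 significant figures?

69.880

S is at the origin; SH is horizontal with |SH| = 68.0 and H on the +x side, so H = (68.000, 0.0000). S and M share the same x with |SM| = 19.1 and M on the −y side, so M = (0.0000, -19.100). The virtual corner opposite S is at (68.000, -19.100). A1 meets HG tangentially, so AG is at right angles to HG and the tangent condition forces AZ to be normal to ZM, with radius 3.0, so the center A sits 3.0 in from both sides at A = (65.000, -16.100). That places the tangent points at G = (68.000, -16.100) on HG and Z = (65.000, -19.100) on ZM. Then |SG| = |G − S| = 69.880.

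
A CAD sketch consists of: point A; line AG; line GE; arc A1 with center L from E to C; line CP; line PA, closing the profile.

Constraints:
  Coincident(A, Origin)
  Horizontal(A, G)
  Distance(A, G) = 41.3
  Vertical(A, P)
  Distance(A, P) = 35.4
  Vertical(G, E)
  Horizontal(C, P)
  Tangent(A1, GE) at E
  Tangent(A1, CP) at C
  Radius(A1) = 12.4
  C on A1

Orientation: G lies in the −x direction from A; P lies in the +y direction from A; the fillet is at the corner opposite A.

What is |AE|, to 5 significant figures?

47.273

A is at the origin; A and G share the same y with |AG| = 41.3 and G on the −x side, so G = (-41.300, 0.0000). A and P share the same x with |AP| = 35.4 and P on the +y side, so P = (0.0000, 35.400). The virtual corner opposite A is at (-41.300, 35.400). Tangency of A1 to GE means the radius LE is perpendicular to GE and the tangent condition forces LC to be normal to CP, with radius 12.4, so the center L sits 12.4 in from both sides at L = (-28.900, 23.000). That places the tangent points at E = (-41.300, 23.000) on GE and C = (-28.900, 35.400) on CP. Then |AE| = |E − A| = 47.273.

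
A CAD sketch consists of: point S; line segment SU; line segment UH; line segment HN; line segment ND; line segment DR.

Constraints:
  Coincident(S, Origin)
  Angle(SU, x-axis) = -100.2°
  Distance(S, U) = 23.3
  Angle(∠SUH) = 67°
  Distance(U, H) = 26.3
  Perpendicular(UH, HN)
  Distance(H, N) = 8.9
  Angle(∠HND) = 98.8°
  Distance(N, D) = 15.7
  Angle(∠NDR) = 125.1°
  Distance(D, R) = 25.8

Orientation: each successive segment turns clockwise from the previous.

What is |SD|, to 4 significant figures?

10.28

S is at the origin; SU runs at -100.2° with length 23.3, so U = (-4.126, -22.93). ∠SUH = 67.0° gives UH at 146.8° from the x-axis; with |UH| = 26.3, H = (-26.13, -8.531). UH ⟂ HN, so HN runs at 56.80°; with |HN| = 8.9, N = (-21.26, -1.084). ∠HND = 98.8° gives ND at -24.40° from the x-axis; with |ND| = 15.7, D = (-6.962, -7.569). Then |SD| = |D − S| = 10.28.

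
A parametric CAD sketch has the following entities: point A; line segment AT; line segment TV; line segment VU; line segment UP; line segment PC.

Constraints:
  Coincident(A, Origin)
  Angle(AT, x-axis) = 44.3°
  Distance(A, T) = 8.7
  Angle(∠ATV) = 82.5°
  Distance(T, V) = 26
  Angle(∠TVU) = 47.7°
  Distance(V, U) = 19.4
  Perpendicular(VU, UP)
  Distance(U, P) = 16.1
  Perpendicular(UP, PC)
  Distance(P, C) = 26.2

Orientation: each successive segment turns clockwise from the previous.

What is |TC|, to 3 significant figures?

24.5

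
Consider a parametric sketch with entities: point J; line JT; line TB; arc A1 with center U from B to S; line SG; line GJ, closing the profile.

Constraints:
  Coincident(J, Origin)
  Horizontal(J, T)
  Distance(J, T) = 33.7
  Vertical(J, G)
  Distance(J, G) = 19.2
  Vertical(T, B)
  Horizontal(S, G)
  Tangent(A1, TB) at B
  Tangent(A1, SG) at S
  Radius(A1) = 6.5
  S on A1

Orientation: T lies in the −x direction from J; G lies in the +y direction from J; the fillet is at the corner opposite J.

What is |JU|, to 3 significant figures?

30.0

J is at the origin; J and T share the same y with |JT| = 33.7 and T on the −x side, so T = (-33.7, 0.00). JG is vertical with |JG| = 19.2 and G on the +y side, so G = (0.00, 19.2). The virtual corner opposite J is at (-33.7, 19.2). Tangency of A1 to TB means the radius UB is perpendicular to TB and A1 meets SG tangentially, so US is at right angles to SG, with radius 6.5, so the center U sits 6.5 in from both sides at U = (-27.2, 12.7). Then |JU| = |U − J| = 30.0.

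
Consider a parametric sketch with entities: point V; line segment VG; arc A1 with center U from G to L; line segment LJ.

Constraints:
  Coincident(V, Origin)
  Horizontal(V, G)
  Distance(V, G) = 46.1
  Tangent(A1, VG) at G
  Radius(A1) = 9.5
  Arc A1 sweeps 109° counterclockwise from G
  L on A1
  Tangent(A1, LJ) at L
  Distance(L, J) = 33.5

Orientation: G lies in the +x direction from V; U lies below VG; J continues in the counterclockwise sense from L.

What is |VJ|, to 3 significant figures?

65.3

V is at the origin; V and G share the same y with |VG| = 46.1 and G on the +x side, so G = (46.1, 0.00). A1 meets VG tangentially, so UG is at right angles to VG, so U = G + (0, -9.5) = (46.1, -9.50). On A1, G sits at bearing 90° from U; a 109° counterclockwise sweep puts L at bearing 199°, so L = U + 9.5·(cos 199°, sin 199°) = (37.1, -12.6). Since A1 is tangent to LJ there, UL ⟂ LJ, so LJ runs along (−sin 199°, cos 199°); with |LJ| = 33.5, J = (48.0, -44.3). Then |VJ| = |J − V| = 65.3.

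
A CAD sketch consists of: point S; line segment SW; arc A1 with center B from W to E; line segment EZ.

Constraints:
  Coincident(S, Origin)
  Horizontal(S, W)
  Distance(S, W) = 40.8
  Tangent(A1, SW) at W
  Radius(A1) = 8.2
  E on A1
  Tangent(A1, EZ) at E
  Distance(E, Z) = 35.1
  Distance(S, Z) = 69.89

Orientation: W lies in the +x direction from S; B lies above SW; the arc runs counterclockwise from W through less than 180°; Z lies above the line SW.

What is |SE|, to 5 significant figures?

49.170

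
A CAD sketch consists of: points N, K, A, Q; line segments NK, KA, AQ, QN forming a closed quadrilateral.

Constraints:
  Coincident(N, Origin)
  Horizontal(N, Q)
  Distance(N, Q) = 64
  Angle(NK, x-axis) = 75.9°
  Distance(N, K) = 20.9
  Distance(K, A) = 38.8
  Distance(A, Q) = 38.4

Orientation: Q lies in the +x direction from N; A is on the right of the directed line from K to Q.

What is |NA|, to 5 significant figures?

29.682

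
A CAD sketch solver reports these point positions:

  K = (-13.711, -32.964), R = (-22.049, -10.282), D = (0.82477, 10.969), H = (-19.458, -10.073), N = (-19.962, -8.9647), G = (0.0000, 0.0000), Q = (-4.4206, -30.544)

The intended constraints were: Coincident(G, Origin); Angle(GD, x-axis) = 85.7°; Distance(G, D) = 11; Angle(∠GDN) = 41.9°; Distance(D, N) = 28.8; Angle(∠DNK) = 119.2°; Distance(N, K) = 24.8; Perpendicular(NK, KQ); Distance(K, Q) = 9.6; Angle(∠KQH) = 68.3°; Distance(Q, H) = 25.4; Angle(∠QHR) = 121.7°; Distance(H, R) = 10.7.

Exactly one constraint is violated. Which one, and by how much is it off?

Distance(H, R) = 10.7 — off by 8.10.

G = (0.00, 0.00) ✓; GD at 85.70° ✓; |GD| = 11.00 ✓; ∠GDN = 41.90° ✓; |DN| = 28.80 ✓; ∠DNK = 119.2° ✓; |NK| = 24.80 ✓; ∠(NK, KQ) = 90.00° ✓; |KQ| = 9.600 ✓; ∠KQH = 68.30° ✓; |QH| = 25.40 ✓; ∠QHR = 121.7° ✓; |HR| = 2.599 ✗.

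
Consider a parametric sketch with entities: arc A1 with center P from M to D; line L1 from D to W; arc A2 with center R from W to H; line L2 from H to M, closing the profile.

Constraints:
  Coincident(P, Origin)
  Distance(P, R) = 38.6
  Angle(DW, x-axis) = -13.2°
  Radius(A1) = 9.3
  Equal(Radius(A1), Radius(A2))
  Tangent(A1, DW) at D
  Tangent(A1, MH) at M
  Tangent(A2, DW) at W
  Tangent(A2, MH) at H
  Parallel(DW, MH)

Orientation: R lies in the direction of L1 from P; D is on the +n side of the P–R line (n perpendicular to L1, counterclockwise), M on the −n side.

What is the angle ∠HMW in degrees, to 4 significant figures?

25.73°

The slot axis is L1's direction at -13.2°, so u = (cos -13.2°, sin -13.2°) = (0.9736, -0.2284) and n = (−sin -13.2°, cos -13.2°) = (0.2284, 0.9736). P is at the origin and R lies 38.6 along u from P, so R = 38.6·u = (37.58, -8.814). Tangency of A1 to both parallel lines with radius 9.3 puts D and M at P ± 9.3·n: D = (2.124, 9.054), M = (-2.124, -9.054). Equal radii place W and H the same way about R: W = R + 9.3·n = (39.70, 0.2399), H = R − 9.3·n = (35.46, -17.87). Then cos ∠HMW = MH·MW / (|MH||MW|), giving 25.73°.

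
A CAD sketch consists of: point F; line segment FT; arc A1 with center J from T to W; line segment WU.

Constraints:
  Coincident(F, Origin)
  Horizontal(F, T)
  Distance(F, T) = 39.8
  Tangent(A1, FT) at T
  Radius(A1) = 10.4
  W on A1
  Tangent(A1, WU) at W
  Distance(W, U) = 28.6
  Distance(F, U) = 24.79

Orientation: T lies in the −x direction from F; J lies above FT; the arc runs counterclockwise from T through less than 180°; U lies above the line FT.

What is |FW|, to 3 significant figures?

32.9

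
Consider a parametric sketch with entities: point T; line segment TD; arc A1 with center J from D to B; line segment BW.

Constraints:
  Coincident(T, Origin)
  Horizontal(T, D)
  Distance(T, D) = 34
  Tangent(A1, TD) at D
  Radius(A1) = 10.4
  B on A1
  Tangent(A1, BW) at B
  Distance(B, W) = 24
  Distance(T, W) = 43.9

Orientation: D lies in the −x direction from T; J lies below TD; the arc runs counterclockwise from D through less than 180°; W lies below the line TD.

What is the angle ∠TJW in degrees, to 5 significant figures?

89.350°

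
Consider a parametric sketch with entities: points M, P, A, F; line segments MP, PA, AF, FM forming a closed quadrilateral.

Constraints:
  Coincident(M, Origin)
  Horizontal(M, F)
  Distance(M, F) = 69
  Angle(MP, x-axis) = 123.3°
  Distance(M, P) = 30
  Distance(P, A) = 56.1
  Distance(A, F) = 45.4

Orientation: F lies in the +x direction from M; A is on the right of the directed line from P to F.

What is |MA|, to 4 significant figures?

28.17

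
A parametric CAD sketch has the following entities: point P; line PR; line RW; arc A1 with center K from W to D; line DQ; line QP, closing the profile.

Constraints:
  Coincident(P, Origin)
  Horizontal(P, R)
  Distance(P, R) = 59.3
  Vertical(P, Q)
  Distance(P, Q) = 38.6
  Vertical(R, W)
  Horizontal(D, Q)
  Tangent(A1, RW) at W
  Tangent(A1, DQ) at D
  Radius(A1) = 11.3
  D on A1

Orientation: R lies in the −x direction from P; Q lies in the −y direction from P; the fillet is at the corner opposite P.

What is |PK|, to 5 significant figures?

55.220

P is at the origin; PR is horizontal with |PR| = 59.3 and R on the −x side, so R = (-59.300, 0.0000). PQ is vertical with |PQ| = 38.6 and Q on the −y side, so Q = (0.0000, -38.600). The virtual corner opposite P is at (-59.300, -38.600). The tangent condition forces KW to be normal to RW and A1 meets DQ tangentially, so KD is at right angles to DQ, with radius 11.3, so the center K sits 11.3 in from both sides at K = (-48.000, -27.300). Then |PK| = |K − P| = 55.220.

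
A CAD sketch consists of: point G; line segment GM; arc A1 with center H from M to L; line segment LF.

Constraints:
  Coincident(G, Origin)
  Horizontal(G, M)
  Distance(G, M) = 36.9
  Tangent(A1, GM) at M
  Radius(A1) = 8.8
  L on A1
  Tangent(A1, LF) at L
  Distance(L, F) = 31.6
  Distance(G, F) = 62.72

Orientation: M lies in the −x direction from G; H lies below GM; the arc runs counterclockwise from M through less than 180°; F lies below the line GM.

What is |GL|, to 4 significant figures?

46.34

Checks: |HL| = 8.800 ✓; ∠(HL, LF) = 90.00° ✓; |LF| = 31.60 ✓; |GF| = 62.72 ✓.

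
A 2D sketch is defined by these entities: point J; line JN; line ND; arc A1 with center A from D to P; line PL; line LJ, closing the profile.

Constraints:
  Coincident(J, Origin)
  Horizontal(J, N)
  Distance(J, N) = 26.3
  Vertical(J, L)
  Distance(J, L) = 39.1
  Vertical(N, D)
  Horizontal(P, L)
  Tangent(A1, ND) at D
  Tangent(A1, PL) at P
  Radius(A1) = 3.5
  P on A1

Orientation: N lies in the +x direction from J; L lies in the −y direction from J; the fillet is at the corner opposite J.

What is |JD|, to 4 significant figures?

44.26

J is at the origin; JN is horizontal with |JN| = 26.3 and N on the +x side, so N = (26.30, 0.000). JL is vertical with |JL| = 39.1 and L on the −y side, so L = (0.000, -39.10). The virtual corner opposite J is at (26.30, -39.10). Since A1 is tangent to ND there, AD ⟂ ND and the tangent condition forces AP to be normal to PL, with radius 3.5, so the center A sits 3.5 in from both sides at A = (22.80, -35.60). That places the tangent points at D = (26.30, -35.60) on ND and P = (22.80, -39.10) on PL. Then |JD| = |D − J| = 44.26.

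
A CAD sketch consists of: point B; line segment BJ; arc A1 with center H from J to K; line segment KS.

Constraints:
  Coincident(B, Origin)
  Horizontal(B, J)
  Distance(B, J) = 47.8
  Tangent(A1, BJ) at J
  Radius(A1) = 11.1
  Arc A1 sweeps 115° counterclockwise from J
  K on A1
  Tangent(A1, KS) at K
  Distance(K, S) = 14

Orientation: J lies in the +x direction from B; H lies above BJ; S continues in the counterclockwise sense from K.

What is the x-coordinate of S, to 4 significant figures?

51.94

On A1, J sits at bearing -90° from H; a 115° counterclockwise sweep puts K at bearing 25°, so K = H + 11.1·(cos 25°, sin 25°) = (57.86, 15.79). Tangency of A1 to KS means the radius HK is perpendicular to KS, so KS runs along (−sin 25°, cos 25°); with |KS| = 14.0, S = (51.94, 28.48). So S.x = 51.94.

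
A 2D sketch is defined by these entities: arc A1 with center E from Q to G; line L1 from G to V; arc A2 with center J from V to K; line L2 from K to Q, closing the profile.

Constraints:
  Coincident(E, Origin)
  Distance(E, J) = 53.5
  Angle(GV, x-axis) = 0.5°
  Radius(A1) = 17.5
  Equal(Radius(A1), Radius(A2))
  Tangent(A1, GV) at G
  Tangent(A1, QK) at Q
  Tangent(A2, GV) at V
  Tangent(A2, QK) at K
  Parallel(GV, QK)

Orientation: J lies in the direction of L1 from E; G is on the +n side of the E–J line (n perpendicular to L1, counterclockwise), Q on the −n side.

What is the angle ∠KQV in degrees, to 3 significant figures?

33.2°

Tangency of A1 to both parallel lines with radius 17.5 puts G and Q at E ± 17.5·n: G = (-0.153, 17.5), Q = (0.153, -17.5). Equal radii place V and K the same way about J: V = J + 17.5·n = (53.3, 18.0), K = J − 17.5·n = (53.7, -17.0). Then cos ∠KQV = QK·QV / (|QK||QV|), giving 33.2°.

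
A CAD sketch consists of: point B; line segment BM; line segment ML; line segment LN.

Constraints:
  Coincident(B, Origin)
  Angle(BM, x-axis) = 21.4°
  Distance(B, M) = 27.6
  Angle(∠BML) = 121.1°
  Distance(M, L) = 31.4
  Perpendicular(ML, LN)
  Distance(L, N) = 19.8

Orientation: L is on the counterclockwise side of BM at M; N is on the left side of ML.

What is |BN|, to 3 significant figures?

45.8

B is at the origin; BM runs at 21.4° with length 27.6, so M = 27.6·(cos 21.4°, sin 21.4°) = (25.7, 10.1). ∠BML = 121.1°, so ML runs at 21.4° + (180° − 121.1°) = 80.3° from the x-axis; with |ML| = 31.4, L = M + 31.4·(cos 80.3°, sin 80.3°) = (31.0, 41.0). ML is perpendicular to LN; with |LN| = 19.8 on the left of ML, N = L + 19.8·(-0.986, 0.168) = (11.5, 44.4). Then |BN| = |N − B| = 45.8.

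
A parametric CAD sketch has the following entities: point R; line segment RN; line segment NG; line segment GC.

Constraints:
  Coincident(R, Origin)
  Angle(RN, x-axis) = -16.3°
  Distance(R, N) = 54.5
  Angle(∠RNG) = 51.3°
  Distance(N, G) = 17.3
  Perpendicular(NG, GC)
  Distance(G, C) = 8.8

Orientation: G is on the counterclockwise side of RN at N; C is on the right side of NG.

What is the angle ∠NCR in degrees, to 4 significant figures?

81.14°

∠RNG = 51.3°, so NG runs at -16.3° + (180° − 51.3°) = 112.4° from the x-axis; with |NG| = 17.3, G = N + 17.3·(cos 112.4°, sin 112.4°) = (45.72, 0.6983). NG ⟂ GC; with |GC| = 8.8 on the right of NG, C = G + 8.8·(0.9245, 0.3811) = (53.85, 4.052). Then cos ∠NCR = CN·CR / (|CN||CR|), giving 81.14°.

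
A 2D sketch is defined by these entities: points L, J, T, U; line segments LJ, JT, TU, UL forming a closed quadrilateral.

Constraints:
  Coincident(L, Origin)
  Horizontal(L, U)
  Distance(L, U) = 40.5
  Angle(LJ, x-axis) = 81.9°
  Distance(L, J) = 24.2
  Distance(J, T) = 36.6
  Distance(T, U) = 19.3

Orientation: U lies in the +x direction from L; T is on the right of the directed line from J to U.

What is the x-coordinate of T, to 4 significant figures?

22.60

Checks: |JT| = 36.60 ✓; |TU| = 19.30 ✓.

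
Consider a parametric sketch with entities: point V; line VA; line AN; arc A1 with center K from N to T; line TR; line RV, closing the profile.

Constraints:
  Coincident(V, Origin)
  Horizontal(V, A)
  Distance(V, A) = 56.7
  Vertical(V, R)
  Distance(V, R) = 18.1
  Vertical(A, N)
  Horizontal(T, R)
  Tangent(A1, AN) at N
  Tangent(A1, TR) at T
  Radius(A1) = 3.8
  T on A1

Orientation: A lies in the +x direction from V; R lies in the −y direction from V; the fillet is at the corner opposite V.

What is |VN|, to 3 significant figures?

58.5

The virtual corner opposite V is at (56.7, -18.1). Tangency of A1 to AN means the radius KN is perpendicular to AN and tangency of A1 to TR means the radius KT is perpendicular to TR, with radius 3.8, so the center K sits 3.8 in from both sides at K = (52.9, -14.3). That places the tangent points at N = (56.7, -14.3) on AN and T = (52.9, -18.1) on TR. Then |VN| = |N − V| = 58.5.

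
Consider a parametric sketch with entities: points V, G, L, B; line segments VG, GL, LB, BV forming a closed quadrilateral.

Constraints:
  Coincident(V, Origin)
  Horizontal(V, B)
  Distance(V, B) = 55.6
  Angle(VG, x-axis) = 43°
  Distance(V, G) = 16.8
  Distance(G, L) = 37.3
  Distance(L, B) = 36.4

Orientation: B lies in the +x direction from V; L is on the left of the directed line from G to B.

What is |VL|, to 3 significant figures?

54.0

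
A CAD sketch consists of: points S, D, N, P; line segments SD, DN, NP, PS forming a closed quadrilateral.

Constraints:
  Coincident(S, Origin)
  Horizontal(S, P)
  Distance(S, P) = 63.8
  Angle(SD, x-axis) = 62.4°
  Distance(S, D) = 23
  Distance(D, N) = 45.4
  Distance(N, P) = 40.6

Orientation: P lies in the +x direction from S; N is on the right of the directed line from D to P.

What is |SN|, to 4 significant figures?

35.95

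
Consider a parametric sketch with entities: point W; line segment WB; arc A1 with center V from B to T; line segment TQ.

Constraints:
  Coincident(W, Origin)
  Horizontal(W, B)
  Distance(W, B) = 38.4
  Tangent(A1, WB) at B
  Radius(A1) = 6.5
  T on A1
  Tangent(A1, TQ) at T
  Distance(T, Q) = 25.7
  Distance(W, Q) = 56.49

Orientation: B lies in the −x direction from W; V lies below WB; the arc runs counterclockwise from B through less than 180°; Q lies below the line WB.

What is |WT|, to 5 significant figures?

45.283

W is at the origin; W and B share the same y with |WB| = 38.4 and B on the −x side, so B = (-38.400, 0.0000). The tangent condition forces VB to be normal to WB, so V = B + (0, -6.5) = (-38.400, -6.5000). Since VT ⟂ TQ (tangency), |VQ| = √(6.5² + 25.7²) = 26.509 regardless of where T sits on A1. So Q lies on both circle(W, 56.49) and circle(V, 26.509); the below-WB intersection is Q = (-46.794, -31.645). T is the foot of the tangent from Q: T = (-44.882, -6.0163).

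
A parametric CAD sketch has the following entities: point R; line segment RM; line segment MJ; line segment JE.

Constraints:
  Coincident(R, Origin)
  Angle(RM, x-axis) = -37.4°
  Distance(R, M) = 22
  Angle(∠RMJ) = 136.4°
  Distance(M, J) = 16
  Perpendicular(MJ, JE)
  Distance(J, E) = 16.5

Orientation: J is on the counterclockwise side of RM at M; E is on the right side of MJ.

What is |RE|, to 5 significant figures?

44.975

R is at the origin; RM runs at -37.4° with length 22.0, so M = 22.0·(cos -37.4°, sin -37.4°) = (17.477, -13.362). ∠RMJ = 136.4°, so MJ runs at -37.4° + (180° − 136.4°) = 6.2000° from the x-axis; with |MJ| = 16.0, J = M + 16.0·(cos 6.2000°, sin 6.2000°) = (33.384, -11.634). MJ ⟂ JE; with |JE| = 16.5 on the right of MJ, E = J + 16.5·(0.10800, -0.99415) = (35.166, -28.038). Then |RE| = |E − R| = 44.975.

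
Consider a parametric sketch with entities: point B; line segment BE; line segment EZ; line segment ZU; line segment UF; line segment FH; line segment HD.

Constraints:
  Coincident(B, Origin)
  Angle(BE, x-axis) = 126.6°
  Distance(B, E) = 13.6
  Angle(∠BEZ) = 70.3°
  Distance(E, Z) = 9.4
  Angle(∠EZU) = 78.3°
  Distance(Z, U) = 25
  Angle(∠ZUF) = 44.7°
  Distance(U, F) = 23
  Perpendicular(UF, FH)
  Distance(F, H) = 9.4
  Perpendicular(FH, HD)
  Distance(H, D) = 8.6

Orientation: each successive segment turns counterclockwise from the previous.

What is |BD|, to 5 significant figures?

5.5240

The perpendicularity gives FH at right angles to UF, so FH runs at -156.70°; with |FH| = 9.4, H = (-7.8755, 11.139). FH ⟂ HD, so HD runs at -66.700°; with |HD| = 8.6, D = (-4.4739, 3.2403). Then |BD| = |D − B| = 5.5240.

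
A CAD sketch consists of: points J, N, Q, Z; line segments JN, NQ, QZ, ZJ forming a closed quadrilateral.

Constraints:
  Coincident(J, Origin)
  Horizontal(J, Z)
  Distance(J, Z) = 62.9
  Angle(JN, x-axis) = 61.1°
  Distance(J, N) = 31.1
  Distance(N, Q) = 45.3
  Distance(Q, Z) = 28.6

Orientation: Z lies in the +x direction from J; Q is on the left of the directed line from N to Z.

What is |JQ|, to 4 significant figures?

66.70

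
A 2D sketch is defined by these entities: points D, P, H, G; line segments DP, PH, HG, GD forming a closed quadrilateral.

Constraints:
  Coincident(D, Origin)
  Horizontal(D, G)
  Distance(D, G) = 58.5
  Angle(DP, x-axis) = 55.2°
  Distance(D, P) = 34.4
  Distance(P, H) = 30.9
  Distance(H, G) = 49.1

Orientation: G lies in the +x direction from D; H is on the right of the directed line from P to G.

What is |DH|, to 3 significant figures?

9.45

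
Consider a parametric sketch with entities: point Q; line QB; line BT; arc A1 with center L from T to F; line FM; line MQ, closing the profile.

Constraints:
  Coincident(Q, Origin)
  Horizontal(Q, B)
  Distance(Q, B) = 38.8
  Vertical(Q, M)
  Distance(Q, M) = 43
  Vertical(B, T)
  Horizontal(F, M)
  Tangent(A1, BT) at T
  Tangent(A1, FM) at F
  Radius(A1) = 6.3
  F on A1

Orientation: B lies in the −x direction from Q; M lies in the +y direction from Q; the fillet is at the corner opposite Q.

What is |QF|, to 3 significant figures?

53.9

Q is at the origin; Q and B share the same y with |QB| = 38.8 and B on the −x side, so B = (-38.8, 0.00). QM is vertical with |QM| = 43.0 and M on the +y side, so M = (0.00, 43.0). The virtual corner opposite Q is at (-38.8, 43.0). Tangency of A1 to BT means the radius LT is perpendicular to BT and tangency of A1 to FM means the radius LF is perpendicular to FM, with radius 6.3, so the center L sits 6.3 in from both sides at L = (-32.5, 36.7). That places the tangent points at T = (-38.8, 36.7) on BT and F = (-32.5, 43.0) on FM. Then |QF| = |F − Q| = 53.9.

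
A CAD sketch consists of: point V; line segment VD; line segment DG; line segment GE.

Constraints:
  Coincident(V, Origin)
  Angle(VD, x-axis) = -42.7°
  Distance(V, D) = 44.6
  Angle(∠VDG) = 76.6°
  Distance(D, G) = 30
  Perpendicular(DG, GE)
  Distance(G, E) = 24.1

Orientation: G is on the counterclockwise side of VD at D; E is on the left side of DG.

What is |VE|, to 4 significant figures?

27.54

V is at the origin; VD runs at -42.7° with length 44.6, so D = 44.6·(cos -42.7°, sin -42.7°) = (32.78, -30.25). ∠VDG = 76.6°, so DG runs at -42.7° + (180° − 76.6°) = 60.70° from the x-axis; with |DG| = 30.0, G = D + 30.0·(cos 60.70°, sin 60.70°) = (47.46, -4.084). DG ⟂ GE; with |GE| = 24.1 on the left of DG, E = G + 24.1·(-0.8721, 0.4894) = (26.44, 7.710). Then |VE| = |E − V| = 27.54.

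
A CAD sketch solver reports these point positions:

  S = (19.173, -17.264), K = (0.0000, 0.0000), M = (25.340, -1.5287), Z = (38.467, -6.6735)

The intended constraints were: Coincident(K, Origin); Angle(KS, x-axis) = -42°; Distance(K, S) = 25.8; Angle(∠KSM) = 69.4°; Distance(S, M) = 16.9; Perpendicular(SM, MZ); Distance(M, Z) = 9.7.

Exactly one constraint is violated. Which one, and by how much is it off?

Distance(M, Z) = 9.7 — off by 4.40.

K = (0.00, 0.00) ✓; KS at -42.00° ✓; |KS| = 25.80 ✓; ∠KSM = 69.40° ✓; |SM| = 16.90 ✓; ∠(SM, MZ) = 90.00° ✓; |MZ| = 14.10 ✗.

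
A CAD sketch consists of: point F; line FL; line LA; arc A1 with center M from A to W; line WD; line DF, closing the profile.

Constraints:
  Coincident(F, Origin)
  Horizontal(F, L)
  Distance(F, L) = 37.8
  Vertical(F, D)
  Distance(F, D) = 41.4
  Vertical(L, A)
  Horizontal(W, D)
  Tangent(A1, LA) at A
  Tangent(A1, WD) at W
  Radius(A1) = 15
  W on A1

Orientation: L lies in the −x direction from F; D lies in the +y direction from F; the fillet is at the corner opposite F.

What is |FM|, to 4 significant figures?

34.88

F is at the origin; F and L share the same y with |FL| = 37.8 and L on the −x side, so L = (-37.80, 0.000). FD is vertical with |FD| = 41.4 and D on the +y side, so D = (0.000, 41.40). The virtual corner opposite F is at (-37.80, 41.40). Since A1 is tangent to LA there, MA ⟂ LA and since A1 is tangent to WD there, MW ⟂ WD, with radius 15.0, so the center M sits 15.0 in from both sides at M = (-22.80, 26.40). Then |FM| = |M − F| = 34.88.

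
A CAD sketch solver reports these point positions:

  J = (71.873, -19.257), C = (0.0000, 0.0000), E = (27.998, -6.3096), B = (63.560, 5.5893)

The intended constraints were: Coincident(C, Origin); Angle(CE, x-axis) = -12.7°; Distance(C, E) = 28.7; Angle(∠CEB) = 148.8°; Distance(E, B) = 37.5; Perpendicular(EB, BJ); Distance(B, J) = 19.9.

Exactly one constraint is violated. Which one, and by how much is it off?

Distance(B, J) = 19.9 — off by 6.30.

C = (0.00, 0.00) ✓; CE at -12.70° ✓; |CE| = 28.70 ✓; ∠CEB = 148.8° ✓; |EB| = 37.50 ✓; ∠(EB, BJ) = 90.00° ✓; |BJ| = 26.20 ✗.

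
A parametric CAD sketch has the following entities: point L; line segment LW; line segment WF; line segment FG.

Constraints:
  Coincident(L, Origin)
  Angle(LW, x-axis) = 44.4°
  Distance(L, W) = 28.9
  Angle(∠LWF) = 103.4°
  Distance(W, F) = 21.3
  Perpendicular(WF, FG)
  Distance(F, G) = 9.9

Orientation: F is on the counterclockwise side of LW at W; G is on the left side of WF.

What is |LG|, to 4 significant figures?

33.40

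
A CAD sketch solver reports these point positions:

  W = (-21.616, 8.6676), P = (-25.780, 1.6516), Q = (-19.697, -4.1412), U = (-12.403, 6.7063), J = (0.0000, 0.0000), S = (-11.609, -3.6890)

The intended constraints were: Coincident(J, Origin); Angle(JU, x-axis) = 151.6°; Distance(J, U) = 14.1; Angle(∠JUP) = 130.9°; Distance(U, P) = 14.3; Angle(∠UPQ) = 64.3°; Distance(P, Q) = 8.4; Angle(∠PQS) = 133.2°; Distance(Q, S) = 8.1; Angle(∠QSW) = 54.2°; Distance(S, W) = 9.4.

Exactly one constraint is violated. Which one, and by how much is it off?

Distance(S, W) = 9.4 — off by 6.50.

J = (0.00, 0.00) ✓; JU at 151.6° ✓; |JU| = 14.10 ✓; ∠JUP = 130.9° ✓; |UP| = 14.30 ✓; ∠UPQ = 64.30° ✓; |PQ| = 8.400 ✓; ∠PQS = 133.2° ✓; |QS| = 8.101 ✓; ∠QSW = 54.20° ✓; |SW| = 15.90 ✗.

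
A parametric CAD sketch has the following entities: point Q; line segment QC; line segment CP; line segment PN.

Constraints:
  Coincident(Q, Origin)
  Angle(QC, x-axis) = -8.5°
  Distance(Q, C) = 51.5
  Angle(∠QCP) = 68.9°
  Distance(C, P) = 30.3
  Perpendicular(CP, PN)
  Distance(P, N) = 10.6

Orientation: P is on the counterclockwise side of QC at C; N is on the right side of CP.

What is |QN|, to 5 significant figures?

59.815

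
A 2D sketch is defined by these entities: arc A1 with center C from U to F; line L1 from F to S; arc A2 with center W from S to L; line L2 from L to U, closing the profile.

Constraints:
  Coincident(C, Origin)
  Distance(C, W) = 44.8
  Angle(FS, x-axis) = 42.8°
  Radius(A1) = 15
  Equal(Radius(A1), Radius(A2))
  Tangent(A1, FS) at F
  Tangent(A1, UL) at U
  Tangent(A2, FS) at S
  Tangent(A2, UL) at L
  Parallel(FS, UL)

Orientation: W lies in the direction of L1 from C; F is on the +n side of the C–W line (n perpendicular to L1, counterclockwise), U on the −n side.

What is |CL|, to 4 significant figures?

47.24

The slot axis is L1's direction at 42.8°, so u = (cos 42.8°, sin 42.8°) = (0.7337, 0.6794) and n = (−sin 42.8°, cos 42.8°) = (-0.6794, 0.7337). C is at the origin and W lies 44.8 along u from C, so W = 44.8·u = (32.87, 30.44). Tangency of A1 to both parallel lines with radius 15.0 puts F and U at C ± 15.0·n: F = (-10.19, 11.01), U = (10.19, -11.01). Equal radii place S and L the same way about W: S = W + 15.0·n = (22.68, 41.44), L = W − 15.0·n = (43.06, 19.43). Then |CL| = |L − C| = 47.24.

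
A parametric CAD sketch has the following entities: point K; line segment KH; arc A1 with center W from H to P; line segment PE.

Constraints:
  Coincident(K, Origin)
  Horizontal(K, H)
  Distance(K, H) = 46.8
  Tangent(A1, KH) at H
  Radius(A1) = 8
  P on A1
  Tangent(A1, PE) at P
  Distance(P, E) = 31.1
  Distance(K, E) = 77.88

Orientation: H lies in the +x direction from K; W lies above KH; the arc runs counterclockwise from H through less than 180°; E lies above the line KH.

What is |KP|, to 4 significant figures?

52.85

Checks: |WP| = 8.000 ✓; ∠(WP, PE) = 90.00° ✓; |PE| = 31.10 ✓; |KE| = 77.88 ✓.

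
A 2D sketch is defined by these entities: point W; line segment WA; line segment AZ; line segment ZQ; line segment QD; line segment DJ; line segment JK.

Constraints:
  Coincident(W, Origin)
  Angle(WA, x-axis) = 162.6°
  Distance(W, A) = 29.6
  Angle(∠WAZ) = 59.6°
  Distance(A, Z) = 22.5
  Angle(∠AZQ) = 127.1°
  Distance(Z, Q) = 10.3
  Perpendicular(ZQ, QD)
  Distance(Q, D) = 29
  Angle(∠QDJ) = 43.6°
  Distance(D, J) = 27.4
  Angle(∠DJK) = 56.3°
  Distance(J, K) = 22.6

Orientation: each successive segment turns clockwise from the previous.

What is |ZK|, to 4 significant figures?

14.65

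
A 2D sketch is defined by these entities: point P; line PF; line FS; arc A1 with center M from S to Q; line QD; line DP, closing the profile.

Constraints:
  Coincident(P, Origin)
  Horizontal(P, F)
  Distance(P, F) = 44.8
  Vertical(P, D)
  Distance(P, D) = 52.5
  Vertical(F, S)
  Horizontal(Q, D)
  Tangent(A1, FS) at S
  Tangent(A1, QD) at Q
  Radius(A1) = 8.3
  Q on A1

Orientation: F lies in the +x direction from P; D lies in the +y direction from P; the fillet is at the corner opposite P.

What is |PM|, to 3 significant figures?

57.3

P is at the origin; P and F share the same y with |PF| = 44.8 and F on the +x side, so F = (44.8, 0.00). PD is vertical with |PD| = 52.5 and D on the +y side, so D = (0.00, 52.5). The virtual corner opposite P is at (44.8, 52.5). Since A1 is tangent to FS there, MS ⟂ FS and A1 meets QD tangentially, so MQ is at right angles to QD, with radius 8.3, so the center M sits 8.3 in from both sides at M = (36.5, 44.2). Then |PM| = |M − P| = 57.3.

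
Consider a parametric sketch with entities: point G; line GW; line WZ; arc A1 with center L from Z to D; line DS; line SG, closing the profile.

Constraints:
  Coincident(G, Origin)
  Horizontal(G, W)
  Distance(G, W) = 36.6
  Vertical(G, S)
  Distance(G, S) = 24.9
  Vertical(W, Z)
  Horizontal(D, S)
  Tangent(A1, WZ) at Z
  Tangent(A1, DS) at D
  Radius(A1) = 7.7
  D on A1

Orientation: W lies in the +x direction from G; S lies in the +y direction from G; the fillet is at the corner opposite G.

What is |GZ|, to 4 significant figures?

40.44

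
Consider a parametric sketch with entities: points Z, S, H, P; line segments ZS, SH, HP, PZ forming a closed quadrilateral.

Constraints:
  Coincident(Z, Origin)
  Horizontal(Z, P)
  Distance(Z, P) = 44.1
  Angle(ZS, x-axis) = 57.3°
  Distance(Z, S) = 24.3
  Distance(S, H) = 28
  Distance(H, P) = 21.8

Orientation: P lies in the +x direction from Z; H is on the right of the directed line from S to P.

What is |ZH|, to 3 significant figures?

23.8

Z is at the origin; ZP is horizontal with |ZP| = 44.1 and P in +x, so P = (44.1, 0). ZS runs at 57.3° with |ZS| = 24.3, so S = (13.1, 20.4). H is determined by |SH| = 28.0 and |HP| = 21.8 together: it lies at the intersection of circle(S, 28.0) and circle(P, 21.8). With |SP| = 37.1, the foot of the radical line on SP is 22.7 from S and the perpendicular offset is √(28.0² − 22.7²) = 16.4. Taking the right-of-SP solution: H = (23.1, -5.73).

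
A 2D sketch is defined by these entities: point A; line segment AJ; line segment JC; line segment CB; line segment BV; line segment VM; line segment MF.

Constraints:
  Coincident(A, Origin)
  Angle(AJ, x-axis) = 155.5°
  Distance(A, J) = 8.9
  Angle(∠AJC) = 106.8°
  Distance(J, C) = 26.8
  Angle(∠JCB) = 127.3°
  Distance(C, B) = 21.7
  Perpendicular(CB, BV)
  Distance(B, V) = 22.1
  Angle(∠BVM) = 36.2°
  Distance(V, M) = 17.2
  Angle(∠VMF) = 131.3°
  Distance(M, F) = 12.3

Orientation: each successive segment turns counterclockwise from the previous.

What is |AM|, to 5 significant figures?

30.356

A is at the origin; AJ runs at 155.5° with length 8.9, so J = (-8.0987, 3.6908). ∠AJC = 106.8° gives JC at -131.30° from the x-axis; with |JC| = 26.8, C = (-25.787, -16.443). ∠JCB = 127.3° gives CB at -78.600° from the x-axis; with |CB| = 21.7, B = (-21.498, -37.715). CB ⟂ BV, so BV runs at 11.400°; with |BV| = 22.1, V = (0.16646, -33.347). ∠BVM = 36.2° gives VM at 155.20° from the x-axis; with |VM| = 17.2, M = (-15.447, -26.132). Then |AM| = |M − A| = 30.356.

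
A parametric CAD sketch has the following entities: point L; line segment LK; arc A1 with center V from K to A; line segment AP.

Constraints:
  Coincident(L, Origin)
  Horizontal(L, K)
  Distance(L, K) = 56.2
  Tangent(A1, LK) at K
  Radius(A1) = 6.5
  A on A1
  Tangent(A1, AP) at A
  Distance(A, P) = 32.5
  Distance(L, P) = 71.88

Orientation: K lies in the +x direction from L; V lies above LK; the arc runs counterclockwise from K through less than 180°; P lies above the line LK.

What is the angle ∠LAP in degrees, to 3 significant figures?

91.9°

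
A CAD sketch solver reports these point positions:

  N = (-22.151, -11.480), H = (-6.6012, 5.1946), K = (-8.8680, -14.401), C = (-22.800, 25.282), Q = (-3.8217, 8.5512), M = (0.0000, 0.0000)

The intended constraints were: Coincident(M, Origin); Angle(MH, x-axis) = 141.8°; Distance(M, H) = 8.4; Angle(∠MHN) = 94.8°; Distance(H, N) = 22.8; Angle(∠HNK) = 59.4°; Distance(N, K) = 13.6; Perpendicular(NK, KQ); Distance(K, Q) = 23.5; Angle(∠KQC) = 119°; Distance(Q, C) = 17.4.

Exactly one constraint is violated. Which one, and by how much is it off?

Distance(Q, C) = 17.4 — off by 7.90.

M = (0.00, 0.00) ✓; MH at 141.8° ✓; |MH| = 8.400 ✓; ∠MHN = 94.80° ✓; |HN| = 22.80 ✓; ∠HNK = 59.40° ✓; |NK| = 13.60 ✓; ∠(NK, KQ) = 90.00° ✓; |KQ| = 23.50 ✓; ∠KQC = 119.0° ✓; |QC| = 25.30 ✗.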